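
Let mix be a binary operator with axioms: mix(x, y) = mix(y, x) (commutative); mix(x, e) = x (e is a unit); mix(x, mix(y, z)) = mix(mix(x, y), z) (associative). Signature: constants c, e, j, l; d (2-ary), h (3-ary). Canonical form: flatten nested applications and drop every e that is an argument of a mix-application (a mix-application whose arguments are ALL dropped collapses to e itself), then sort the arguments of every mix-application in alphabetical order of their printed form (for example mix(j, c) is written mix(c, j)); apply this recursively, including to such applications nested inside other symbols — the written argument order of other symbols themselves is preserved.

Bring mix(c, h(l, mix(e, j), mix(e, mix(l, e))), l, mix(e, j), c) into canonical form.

Flatten:  mix(c, h(l, mix(e, j), mix(e, mix(l, e))), l, e, j, c)
Inside:  h(l, mix(e, j), mix(e, mix(l, e)))  →  h(l, j, l)
Drop the unit:  drop e
Sort arguments:  mix(c, c, h(l, j, l), j, l)

Answer: mix(c, c, h(l, j, l), j, l)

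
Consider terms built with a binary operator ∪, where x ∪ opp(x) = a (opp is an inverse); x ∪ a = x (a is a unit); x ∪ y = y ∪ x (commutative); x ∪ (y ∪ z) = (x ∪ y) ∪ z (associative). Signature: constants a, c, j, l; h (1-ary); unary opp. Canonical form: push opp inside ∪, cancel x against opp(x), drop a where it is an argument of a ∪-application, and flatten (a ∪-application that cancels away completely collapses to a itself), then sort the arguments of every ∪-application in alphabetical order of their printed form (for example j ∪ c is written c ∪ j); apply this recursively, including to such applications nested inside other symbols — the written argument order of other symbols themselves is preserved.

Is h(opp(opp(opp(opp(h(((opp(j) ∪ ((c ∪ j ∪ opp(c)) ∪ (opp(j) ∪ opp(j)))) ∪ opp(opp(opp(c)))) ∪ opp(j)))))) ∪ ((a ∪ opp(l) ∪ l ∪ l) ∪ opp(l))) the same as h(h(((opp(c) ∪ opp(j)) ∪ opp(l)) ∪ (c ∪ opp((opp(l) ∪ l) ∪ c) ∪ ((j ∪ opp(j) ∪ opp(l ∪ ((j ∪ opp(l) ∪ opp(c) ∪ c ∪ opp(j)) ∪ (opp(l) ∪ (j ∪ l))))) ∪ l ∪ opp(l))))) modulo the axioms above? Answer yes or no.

Left:  h(opp(opp(opp(opp(h(((opp(j) ∪ ((c ∪ j ∪ opp(c)) ∪ (opp(j) ∪ opp(j)))) ∪ opp(opp(opp(c)))) ∪ opp(j)))))) ∪ ((a ∪ opp(l) ∪ l ∪ l) ∪ opp(l)))
  Focus inside:  opp(opp(opp(opp(h(((opp(j) ∪ ((c ∪ j ∪ opp(c)) ∪ (opp(j) ∪ opp(j)))) ∪ opp(opp(opp(c)))) ∪ opp(j)))))) ∪ ((a ∪ opp(l) ∪ l ∪ l) ∪ opp(l))
  Push opp inside:  distribute opp over ∪ and collapse double opp
  Cancel inverse pairs:  l cancels
  Collect:  h(opp(c) ∪ opp(j) ∪ opp(j) ∪ opp(j))
  Reassemble:  h(h(opp(c) ∪ opp(j) ∪ opp(j) ∪ opp(j)))
Right:  h(h(((opp(c) ∪ opp(j)) ∪ opp(l)) ∪ (c ∪ opp((opp(l) ∪ l) ∪ c) ∪ ((j ∪ opp(j) ∪ opp(l ∪ ((j ∪ opp(l) ∪ opp(c) ∪ c ∪ opp(j)) ∪ (opp(l) ∪ (j ∪ l))))) ∪ l ∪ opp(l)))))
  Descend into:  ((opp(c) ∪ opp(j)) ∪ opp(l)) ∪ (c ∪ opp((opp(l) ∪ l) ∪ c) ∪ ((j ∪ opp(j) ∪ opp(l ∪ ((j ∪ opp(l) ∪ opp(c) ∪ c ∪ opp(j)) ∪ (opp(l) ∪ (j ∪ l))))) ∪ l ∪ opp(l)))
  Push opp inside:  distribute opp over ∪ and collapse double opp
  Combine occurrences:  opp(c) ∪ opp(j) ∪ opp(j) ∪ opp(l)
  Rebuild:  h(h(opp(c) ∪ opp(j) ∪ opp(j) ∪ opp(l)))

Answer: no — h(h(opp(c) ∪ opp(j) ∪ opp(j) ∪ opp(j))) vs h(h(opp(c) ∪ opp(j) ∪ opp(j) ∪ opp(l)))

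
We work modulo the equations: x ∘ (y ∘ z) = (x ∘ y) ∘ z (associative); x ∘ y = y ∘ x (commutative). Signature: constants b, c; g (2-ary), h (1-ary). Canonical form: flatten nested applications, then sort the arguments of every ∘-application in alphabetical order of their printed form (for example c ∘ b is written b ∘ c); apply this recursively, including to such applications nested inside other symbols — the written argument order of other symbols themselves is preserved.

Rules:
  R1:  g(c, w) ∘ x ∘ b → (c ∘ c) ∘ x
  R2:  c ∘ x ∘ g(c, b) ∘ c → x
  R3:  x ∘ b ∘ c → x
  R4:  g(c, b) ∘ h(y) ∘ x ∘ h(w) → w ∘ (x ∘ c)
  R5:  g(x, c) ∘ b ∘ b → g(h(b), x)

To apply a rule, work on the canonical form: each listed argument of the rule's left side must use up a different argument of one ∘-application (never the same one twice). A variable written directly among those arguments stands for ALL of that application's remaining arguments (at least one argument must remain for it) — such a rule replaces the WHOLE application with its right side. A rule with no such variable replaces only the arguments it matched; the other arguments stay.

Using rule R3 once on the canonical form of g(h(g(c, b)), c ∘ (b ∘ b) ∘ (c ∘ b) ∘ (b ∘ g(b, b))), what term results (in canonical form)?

Canonical form:  g(h(g(c, b)), b ∘ b ∘ b ∘ b ∘ c ∘ c ∘ g(b, b))
R3 matches:  uses b, c;  x := b ∘ b ∘ b ∘ c ∘ g(b, b)
The variable takes the whole remainder — replace the entire application.
Giving:  g(h(g(c, b)), b ∘ b ∘ b ∘ c ∘ g(b, b))

Answer: g(h(g(c, b)), b ∘ b ∘ b ∘ c ∘ g(b, b))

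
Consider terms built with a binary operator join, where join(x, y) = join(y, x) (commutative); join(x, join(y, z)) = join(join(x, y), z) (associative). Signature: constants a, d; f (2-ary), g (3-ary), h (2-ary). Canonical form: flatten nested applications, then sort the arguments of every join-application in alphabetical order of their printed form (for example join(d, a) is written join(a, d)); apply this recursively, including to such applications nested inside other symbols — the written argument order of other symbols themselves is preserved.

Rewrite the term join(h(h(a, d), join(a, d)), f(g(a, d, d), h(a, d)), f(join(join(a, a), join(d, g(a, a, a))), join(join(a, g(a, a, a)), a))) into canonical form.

Answer: join(f(g(a, d, d), h(a, d)), f(join(a, a, d, g(a, a, a)), join(a, a, g(a, a, a))), h(h(a, d), join(a, d)))

Derivation:
Simplify inside:  f(join(join(a, a), join(d, g(a, a, a))), join(join(a, g(a, a, a)), a))  →  f(join(a, a, d, g(a, a, a)), join(a, a, g(a, a, a)))
Sort:  join(f(g(a, d, d), h(a, d)), f(join(a, a, d, g(a, a, a)), join(a, a, g(a, a, a))), h(h(a, d), join(a, d)))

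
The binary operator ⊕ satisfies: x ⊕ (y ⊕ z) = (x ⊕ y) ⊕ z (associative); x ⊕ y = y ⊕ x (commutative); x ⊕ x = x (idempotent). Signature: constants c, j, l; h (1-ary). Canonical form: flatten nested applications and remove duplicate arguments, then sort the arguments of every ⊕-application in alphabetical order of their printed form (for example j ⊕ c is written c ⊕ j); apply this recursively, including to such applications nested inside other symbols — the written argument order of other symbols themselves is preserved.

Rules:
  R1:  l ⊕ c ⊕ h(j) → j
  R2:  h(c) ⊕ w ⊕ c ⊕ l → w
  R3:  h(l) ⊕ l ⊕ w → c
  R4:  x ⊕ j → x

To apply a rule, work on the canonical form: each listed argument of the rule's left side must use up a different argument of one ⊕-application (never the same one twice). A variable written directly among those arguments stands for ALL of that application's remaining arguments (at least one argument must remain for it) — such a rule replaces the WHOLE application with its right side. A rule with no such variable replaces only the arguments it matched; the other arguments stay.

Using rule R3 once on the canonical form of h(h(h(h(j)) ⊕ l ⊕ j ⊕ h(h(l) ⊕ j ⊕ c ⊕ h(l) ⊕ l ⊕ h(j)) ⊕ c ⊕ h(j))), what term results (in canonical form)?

Canonical form:  h(h(c ⊕ h(c ⊕ h(j) ⊕ h(l) ⊕ j ⊕ l) ⊕ h(h(j)) ⊕ h(j) ⊕ j ⊕ l))
R3 matches:  uses h(l), l;  w := c ⊕ h(j) ⊕ j
Every leftover argument binds to the variable; the entire application is replaced.
Giving:  h(h(c ⊕ h(c) ⊕ h(h(j)) ⊕ h(j) ⊕ j ⊕ l))

Answer: h(h(c ⊕ h(c) ⊕ h(h(j)) ⊕ h(j) ⊕ j ⊕ l))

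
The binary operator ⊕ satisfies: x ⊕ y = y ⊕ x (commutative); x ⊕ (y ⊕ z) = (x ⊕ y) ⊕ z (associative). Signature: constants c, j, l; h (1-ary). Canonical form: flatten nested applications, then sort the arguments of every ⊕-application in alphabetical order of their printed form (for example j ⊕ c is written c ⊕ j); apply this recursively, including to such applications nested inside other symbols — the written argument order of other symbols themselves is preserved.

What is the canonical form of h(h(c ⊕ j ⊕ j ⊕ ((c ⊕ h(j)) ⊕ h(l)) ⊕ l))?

Descend into:  c ⊕ j ⊕ j ⊕ ((c ⊕ h(j)) ⊕ h(l)) ⊕ l
Un-nest:  c ⊕ j ⊕ j ⊕ c ⊕ h(j) ⊕ h(l) ⊕ l
Order the arguments:  c ⊕ c ⊕ h(j) ⊕ h(l) ⊕ j ⊕ j ⊕ l
Reassemble:  h(h(c ⊕ c ⊕ h(j) ⊕ h(l) ⊕ j ⊕ j ⊕ l))

Answer: h(h(c ⊕ c ⊕ h(j) ⊕ h(l) ⊕ j ⊕ j ⊕ l))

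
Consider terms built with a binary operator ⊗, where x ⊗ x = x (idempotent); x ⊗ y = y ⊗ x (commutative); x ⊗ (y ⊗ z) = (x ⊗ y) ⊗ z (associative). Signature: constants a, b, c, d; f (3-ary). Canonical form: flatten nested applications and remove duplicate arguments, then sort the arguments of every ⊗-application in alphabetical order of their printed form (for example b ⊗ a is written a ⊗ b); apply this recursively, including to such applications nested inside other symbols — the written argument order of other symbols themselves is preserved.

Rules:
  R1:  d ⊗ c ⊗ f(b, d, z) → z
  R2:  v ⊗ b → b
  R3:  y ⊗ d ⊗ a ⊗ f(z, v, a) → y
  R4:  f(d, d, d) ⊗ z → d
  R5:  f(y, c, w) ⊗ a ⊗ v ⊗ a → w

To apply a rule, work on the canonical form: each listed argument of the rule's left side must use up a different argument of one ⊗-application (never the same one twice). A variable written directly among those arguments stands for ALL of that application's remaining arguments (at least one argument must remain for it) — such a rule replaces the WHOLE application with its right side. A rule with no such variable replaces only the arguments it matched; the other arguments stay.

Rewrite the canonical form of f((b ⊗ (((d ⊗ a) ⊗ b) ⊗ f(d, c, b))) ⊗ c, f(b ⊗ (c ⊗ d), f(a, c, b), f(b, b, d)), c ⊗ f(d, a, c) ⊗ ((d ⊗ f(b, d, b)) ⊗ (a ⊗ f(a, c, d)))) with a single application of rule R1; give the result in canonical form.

Answer: f(a ⊗ b ⊗ c ⊗ d ⊗ f(d, c, b), f(b ⊗ c ⊗ d, f(a, c, b), f(b, b, d)), a ⊗ b ⊗ f(a, c, d) ⊗ f(d, a, c))

Derivation:
Canonical form:  f(a ⊗ b ⊗ c ⊗ d ⊗ f(d, c, b), f(b ⊗ c ⊗ d, f(a, c, b), f(b, b, d)), a ⊗ c ⊗ d ⊗ f(a, c, d) ⊗ f(b, d, b) ⊗ f(d, a, c))
Match R1:  consume c, d, f(b, d, b);  z := b
Result:  f(a ⊗ b ⊗ c ⊗ d ⊗ f(d, c, b), f(b ⊗ c ⊗ d, f(a, c, b), f(b, b, d)), a ⊗ b ⊗ f(a, c, d) ⊗ f(d, a, c))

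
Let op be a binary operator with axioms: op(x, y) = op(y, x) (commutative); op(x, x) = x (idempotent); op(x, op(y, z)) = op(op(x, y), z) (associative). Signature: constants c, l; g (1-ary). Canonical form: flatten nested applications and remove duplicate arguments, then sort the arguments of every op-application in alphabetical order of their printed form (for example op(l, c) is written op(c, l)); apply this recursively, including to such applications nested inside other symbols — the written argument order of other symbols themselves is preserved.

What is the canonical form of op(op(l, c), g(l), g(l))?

Flatten:  op(l, c, g(l), g(l))
Drop duplicates:  drop duplicate g(l)
Order the arguments:  op(c, g(l), l)

Answer: op(c, g(l), l)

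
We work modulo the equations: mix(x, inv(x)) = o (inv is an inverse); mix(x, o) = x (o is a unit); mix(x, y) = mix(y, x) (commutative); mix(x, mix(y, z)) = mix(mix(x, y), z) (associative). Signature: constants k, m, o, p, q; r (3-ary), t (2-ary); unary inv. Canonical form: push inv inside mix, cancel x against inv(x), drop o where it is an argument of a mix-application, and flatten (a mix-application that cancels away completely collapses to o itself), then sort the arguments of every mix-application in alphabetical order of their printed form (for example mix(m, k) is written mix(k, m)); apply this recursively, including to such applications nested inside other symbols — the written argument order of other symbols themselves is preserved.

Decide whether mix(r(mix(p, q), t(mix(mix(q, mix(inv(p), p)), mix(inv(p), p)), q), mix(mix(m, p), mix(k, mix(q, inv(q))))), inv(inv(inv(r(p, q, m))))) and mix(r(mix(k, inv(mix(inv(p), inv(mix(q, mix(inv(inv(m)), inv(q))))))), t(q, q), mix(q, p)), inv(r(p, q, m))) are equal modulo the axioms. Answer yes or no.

Answer: no — mix(inv(r(p, q, m)), r(mix(p, q), t(q, q), mix(k, m, p))) vs mix(inv(r(p, q, m)), r(mix(k, m, p), t(q, q), mix(p, q)))

Derivation:
Left:  mix(r(mix(p, q), t(mix(mix(q, mix(inv(p), p)), mix(inv(p), p)), q), mix(mix(m, p), mix(k, mix(q, inv(q))))), inv(inv(inv(r(p, q, m)))))
  Push inv inside:  distribute inv over mix and collapse double inv
  Collect terms:  mix(r(mix(p, q), t(q, q), mix(k, m, p)), inv(r(p, q, m)))
  Sort:  mix(inv(r(p, q, m)), r(mix(p, q), t(q, q), mix(k, m, p)))
Right:  mix(r(mix(k, inv(mix(inv(p), inv(mix(q, mix(inv(inv(m)), inv(q))))))), t(q, q), mix(q, p)), inv(r(p, q, m)))
  Push inv inside:  distribute inv over mix and collapse double inv
  Collect:  mix(r(mix(k, m, p), t(q, q), mix(p, q)), inv(r(p, q, m)))
  Order the arguments:  mix(inv(r(p, q, m)), r(mix(k, m, p), t(q, q), mix(p, q)))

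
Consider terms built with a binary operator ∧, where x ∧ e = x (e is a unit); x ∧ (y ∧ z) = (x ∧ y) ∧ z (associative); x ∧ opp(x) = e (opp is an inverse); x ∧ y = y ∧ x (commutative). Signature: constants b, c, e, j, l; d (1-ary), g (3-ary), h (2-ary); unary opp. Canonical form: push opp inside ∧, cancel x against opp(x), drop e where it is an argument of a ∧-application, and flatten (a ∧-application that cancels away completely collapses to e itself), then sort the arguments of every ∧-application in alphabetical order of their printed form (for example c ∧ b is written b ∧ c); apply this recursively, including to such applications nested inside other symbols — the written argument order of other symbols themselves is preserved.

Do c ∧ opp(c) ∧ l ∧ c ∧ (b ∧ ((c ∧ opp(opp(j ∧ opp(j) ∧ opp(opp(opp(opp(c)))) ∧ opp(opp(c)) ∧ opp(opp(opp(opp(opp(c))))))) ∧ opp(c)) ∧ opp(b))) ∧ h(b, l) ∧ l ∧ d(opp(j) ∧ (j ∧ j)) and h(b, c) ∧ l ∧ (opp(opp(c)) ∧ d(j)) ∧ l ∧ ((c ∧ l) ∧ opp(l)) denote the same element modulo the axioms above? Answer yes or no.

Left:  c ∧ opp(c) ∧ l ∧ c ∧ (b ∧ ((c ∧ opp(opp(j ∧ opp(j) ∧ opp(opp(opp(opp(c)))) ∧ opp(opp(c)) ∧ opp(opp(opp(opp(opp(c))))))) ∧ opp(c)) ∧ opp(b))) ∧ h(b, l) ∧ l ∧ d(opp(j) ∧ (j ∧ j))
  Push opp inside:  distribute opp over ∧ and collapse double opp
  Cancel inverse pairs:  b cancels; j cancels
  Collect:  c ∧ c ∧ l ∧ l ∧ h(b, l) ∧ d(j)
  Sort arguments:  c ∧ c ∧ d(j) ∧ h(b, l) ∧ l ∧ l
Right:  h(b, c) ∧ l ∧ (opp(opp(c)) ∧ d(j)) ∧ l ∧ ((c ∧ l) ∧ opp(l))
  Push opp inside:  distribute opp over ∧ and collapse double opp
  Combine occurrences:  h(b, c) ∧ l ∧ l ∧ c ∧ c ∧ d(j)
  Order the arguments:  c ∧ c ∧ d(j) ∧ h(b, c) ∧ l ∧ l

Answer: no — c ∧ c ∧ d(j) ∧ h(b, l) ∧ l ∧ l vs c ∧ c ∧ d(j) ∧ h(b, c) ∧ l ∧ l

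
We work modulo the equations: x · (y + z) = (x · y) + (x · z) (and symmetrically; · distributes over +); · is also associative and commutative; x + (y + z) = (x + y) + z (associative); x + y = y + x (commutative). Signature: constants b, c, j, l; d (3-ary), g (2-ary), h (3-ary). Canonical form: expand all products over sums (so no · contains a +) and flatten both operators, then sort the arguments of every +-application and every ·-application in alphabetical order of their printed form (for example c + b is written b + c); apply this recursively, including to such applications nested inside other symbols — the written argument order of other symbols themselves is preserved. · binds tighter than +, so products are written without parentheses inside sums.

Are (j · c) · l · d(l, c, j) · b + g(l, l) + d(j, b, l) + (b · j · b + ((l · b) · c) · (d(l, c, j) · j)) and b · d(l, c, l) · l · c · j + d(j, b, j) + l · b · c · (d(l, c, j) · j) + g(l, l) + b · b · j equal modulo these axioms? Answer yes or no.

Left:  (j · c) · l · d(l, c, j) · b + g(l, l) + d(j, b, l) + (b · j · b + ((l · b) · c) · (d(l, c, j) · j))
  Merge nested applications:  b · c · d(l, c, j) · j · l + g(l, l) + d(j, b, l) + b · b · j + b · c · d(l, c, j) · j · l
  Sort:  b · b · j + b · c · d(l, c, j) · j · l + b · c · d(l, c, j) · j · l + d(j, b, l) + g(l, l)
Right:  b · d(l, c, l) · l · c · j + d(j, b, j) + l · b · c · (d(l, c, j) · j) + g(l, l) + b · b · j
  Flatten:  b · c · d(l, c, l) · j · l + d(j, b, j) + b · c · d(l, c, j) · j · l + g(l, l) + b · b · j
  Sort:  b · b · j + b · c · d(l, c, j) · j · l + b · c · d(l, c, l) · j · l + d(j, b, j) + g(l, l)

Answer: no — b · b · j + b · c · d(l, c, j) · j · l + b · c · d(l, c, j) · j · l + d(j, b, l) + g(l, l) vs b · b · j + b · c · d(l, c, j) · j · l + b · c · d(l, c, l) · j · l + d(j, b, j) + g(l, l)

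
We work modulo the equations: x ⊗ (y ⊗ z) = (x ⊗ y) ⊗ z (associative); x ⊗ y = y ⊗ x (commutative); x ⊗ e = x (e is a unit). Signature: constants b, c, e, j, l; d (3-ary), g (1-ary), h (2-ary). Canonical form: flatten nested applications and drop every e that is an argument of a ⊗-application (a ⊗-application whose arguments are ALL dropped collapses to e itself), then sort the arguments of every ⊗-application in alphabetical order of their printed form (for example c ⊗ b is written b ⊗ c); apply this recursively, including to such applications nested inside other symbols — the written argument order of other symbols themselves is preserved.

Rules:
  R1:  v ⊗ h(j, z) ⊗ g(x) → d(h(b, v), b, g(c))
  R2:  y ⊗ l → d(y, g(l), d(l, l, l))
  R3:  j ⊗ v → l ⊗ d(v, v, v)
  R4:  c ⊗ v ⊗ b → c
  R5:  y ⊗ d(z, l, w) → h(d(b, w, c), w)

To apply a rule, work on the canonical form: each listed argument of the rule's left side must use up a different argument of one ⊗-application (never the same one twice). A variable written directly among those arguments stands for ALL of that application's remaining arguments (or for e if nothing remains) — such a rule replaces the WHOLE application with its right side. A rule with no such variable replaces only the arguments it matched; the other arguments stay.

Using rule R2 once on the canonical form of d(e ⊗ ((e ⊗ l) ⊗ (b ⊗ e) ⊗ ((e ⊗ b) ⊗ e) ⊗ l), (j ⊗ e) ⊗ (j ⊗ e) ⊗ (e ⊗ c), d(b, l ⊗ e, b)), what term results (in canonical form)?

Answer: d(d(b ⊗ b ⊗ l, g(l), d(l, l, l)), c ⊗ j ⊗ j, d(b, l, b))

Derivation:
Canonical form:  d(b ⊗ b ⊗ l ⊗ l, c ⊗ j ⊗ j, d(b, l, b))
Match R2:  consume l;  y := b ⊗ b ⊗ l
The extension variable absorbs all remaining arguments, so the whole application is rewritten.
New term:  d(d(b ⊗ b ⊗ l, g(l), d(l, l, l)), c ⊗ j ⊗ j, d(b, l, b))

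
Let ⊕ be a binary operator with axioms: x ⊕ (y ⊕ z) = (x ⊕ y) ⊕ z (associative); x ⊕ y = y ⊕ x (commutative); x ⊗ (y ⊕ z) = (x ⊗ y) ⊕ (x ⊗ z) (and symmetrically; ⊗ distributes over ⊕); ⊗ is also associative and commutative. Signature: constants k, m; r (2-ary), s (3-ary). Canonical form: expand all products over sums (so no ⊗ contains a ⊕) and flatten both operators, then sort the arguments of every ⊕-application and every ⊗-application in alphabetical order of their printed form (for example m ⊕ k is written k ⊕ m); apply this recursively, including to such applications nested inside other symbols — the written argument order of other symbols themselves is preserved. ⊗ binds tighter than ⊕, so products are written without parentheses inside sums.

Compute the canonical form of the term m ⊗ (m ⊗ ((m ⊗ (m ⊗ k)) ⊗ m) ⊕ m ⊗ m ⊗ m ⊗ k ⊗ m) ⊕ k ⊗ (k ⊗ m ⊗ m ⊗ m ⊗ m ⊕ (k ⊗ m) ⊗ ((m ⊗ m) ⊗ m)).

Expand products over sums:  k ⊗ m ⊗ m ⊗ m ⊗ m ⊗ m ⊕ k ⊗ m ⊗ m ⊗ m ⊗ m ⊗ m ⊕ k ⊗ k ⊗ m ⊗ m ⊗ m ⊗ m ⊕ k ⊗ k ⊗ m ⊗ m ⊗ m ⊗ m
Order the arguments:  k ⊗ k ⊗ m ⊗ m ⊗ m ⊗ m ⊕ k ⊗ k ⊗ m ⊗ m ⊗ m ⊗ m ⊕ k ⊗ m ⊗ m ⊗ m ⊗ m ⊗ m ⊕ k ⊗ m ⊗ m ⊗ m ⊗ m ⊗ m

Answer: k ⊗ k ⊗ m ⊗ m ⊗ m ⊗ m ⊕ k ⊗ k ⊗ m ⊗ m ⊗ m ⊗ m ⊕ k ⊗ m ⊗ m ⊗ m ⊗ m ⊗ m ⊕ k ⊗ m ⊗ m ⊗ m ⊗ m ⊗ m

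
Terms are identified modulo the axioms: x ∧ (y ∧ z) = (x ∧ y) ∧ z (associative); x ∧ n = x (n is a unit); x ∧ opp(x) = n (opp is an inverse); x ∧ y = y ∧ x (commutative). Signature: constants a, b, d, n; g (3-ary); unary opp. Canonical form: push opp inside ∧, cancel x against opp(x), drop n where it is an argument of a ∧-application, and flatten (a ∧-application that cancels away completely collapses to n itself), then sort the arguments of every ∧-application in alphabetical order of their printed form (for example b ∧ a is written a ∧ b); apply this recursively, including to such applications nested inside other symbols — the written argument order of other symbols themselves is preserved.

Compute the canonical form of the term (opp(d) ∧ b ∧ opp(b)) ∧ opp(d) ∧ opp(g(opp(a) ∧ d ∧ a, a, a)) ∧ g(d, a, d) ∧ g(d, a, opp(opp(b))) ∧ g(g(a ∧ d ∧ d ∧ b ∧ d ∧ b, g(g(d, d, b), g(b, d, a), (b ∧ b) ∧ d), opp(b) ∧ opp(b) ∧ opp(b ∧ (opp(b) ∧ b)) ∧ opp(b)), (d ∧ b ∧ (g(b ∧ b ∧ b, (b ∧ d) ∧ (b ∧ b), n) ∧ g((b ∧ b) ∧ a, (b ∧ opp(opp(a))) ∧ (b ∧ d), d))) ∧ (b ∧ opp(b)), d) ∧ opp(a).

Answer: g(d, a, b) ∧ g(d, a, d) ∧ g(g(a ∧ b ∧ b ∧ d ∧ d ∧ d, g(g(d, d, b), g(b, d, a), b ∧ b ∧ d), opp(b) ∧ opp(b) ∧ opp(b) ∧ opp(b)), b ∧ d ∧ g(a ∧ b ∧ b, a ∧ b ∧ b ∧ d, d) ∧ g(b ∧ b ∧ b, b ∧ b ∧ b ∧ d, n), d) ∧ opp(a) ∧ opp(d) ∧ opp(d) ∧ opp(g(d, a, a))

Derivation:
Push opp inside:  distribute opp over ∧ and collapse double opp
Cancel:  b cancels
Collect:  opp(d) ∧ opp(d) ∧ opp(g(d, a, a)) ∧ g(d, a, d) ∧ g(d, a, b) ∧ g(g(a ∧ b ∧ b ∧ d ∧ d ∧ d, g(g(d, d, b), g(b, d, a), b ∧ b ∧ d), opp(b) ∧ opp(b) ∧ opp(b) ∧ opp(b)), b ∧ d ∧ g(a ∧ b ∧ b, a ∧ b ∧ b ∧ d, d) ∧ g(b ∧ b ∧ b, b ∧ b ∧ b ∧ d, n), d) ∧ opp(a)
Sort:  g(d, a, b) ∧ g(d, a, d) ∧ g(g(a ∧ b ∧ b ∧ d ∧ d ∧ d, g(g(d, d, b), g(b, d, a), b ∧ b ∧ d), opp(b) ∧ opp(b) ∧ opp(b) ∧ opp(b)), b ∧ d ∧ g(a ∧ b ∧ b, a ∧ b ∧ b ∧ d, d) ∧ g(b ∧ b ∧ b, b ∧ b ∧ b ∧ d, n), d) ∧ opp(a) ∧ opp(d) ∧ opp(d) ∧ opp(g(d, a, a))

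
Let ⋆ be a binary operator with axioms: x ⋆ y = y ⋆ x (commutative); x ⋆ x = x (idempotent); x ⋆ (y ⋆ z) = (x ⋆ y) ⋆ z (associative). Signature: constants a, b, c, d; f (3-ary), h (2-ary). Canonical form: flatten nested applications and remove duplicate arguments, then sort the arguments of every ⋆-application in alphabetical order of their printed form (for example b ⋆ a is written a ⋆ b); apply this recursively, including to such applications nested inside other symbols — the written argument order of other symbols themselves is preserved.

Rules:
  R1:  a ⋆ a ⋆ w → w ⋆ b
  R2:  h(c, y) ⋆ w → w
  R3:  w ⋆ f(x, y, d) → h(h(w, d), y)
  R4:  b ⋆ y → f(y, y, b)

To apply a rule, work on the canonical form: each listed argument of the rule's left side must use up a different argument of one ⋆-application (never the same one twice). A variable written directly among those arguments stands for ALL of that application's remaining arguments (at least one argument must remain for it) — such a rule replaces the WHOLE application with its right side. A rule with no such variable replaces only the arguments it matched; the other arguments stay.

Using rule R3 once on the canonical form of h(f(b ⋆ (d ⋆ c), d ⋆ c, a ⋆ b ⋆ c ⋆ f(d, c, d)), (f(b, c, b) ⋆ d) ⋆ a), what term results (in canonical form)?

Answer: h(f(b ⋆ c ⋆ d, c ⋆ d, h(h(a ⋆ b ⋆ c, d), c)), a ⋆ d ⋆ f(b, c, b))

Derivation:
Canonical form:  h(f(b ⋆ c ⋆ d, c ⋆ d, a ⋆ b ⋆ c ⋆ f(d, c, d)), a ⋆ d ⋆ f(b, c, b))
Match R3:  consume f(d, c, d);  w := a ⋆ b ⋆ c, x := d, y := c
The extension variable absorbs all remaining arguments, so the whole application is rewritten.
Result:  h(f(b ⋆ c ⋆ d, c ⋆ d, h(h(a ⋆ b ⋆ c, d), c)), a ⋆ d ⋆ f(b, c, b))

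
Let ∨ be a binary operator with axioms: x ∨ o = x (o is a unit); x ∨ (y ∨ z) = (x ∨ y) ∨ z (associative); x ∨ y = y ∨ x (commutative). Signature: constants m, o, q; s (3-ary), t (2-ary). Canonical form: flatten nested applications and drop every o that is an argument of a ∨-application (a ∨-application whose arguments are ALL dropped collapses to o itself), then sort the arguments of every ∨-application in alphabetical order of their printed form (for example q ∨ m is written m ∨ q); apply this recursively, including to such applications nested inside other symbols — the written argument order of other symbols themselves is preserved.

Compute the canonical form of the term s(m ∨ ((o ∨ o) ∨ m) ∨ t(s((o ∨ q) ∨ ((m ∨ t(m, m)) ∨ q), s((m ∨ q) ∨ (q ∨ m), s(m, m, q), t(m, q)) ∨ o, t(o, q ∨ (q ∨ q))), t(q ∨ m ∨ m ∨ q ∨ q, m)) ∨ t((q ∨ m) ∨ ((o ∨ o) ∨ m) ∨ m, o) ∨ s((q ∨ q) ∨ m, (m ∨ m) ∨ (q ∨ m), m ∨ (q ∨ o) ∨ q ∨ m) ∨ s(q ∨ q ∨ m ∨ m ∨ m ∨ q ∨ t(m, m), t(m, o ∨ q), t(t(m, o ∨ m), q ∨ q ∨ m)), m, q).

Work inside:  m ∨ ((o ∨ o) ∨ m) ∨ t(s((o ∨ q) ∨ ((m ∨ t(m, m)) ∨ q), s((m ∨ q) ∨ (q ∨ m), s(m, m, q), t(m, q)) ∨ o, t(o, q ∨ (q ∨ q))), t(q ∨ m ∨ m ∨ q ∨ q, m)) ∨ t((q ∨ m) ∨ ((o ∨ o) ∨ m) ∨ m, o) ∨ s((q ∨ q) ∨ m, (m ∨ m) ∨ (q ∨ m), m ∨ (q ∨ o) ∨ q ∨ m) ∨ s(q ∨ q ∨ m ∨ m ∨ m ∨ q ∨ t(m, m), t(m, o ∨ q), t(t(m, o ∨ m), q ∨ q ∨ m))
Flatten:  m ∨ o ∨ o ∨ m ∨ t(s((o ∨ q) ∨ ((m ∨ t(m, m)) ∨ q), s((m ∨ q) ∨ (q ∨ m), s(m, m, q), t(m, q)) ∨ o, t(o, q ∨ (q ∨ q))), t(q ∨ m ∨ m ∨ q ∨ q, m)) ∨ t((q ∨ m) ∨ ((o ∨ o) ∨ m) ∨ m, o) ∨ s((q ∨ q) ∨ m, (m ∨ m) ∨ (q ∨ m), m ∨ (q ∨ o) ∨ q ∨ m) ∨ s(q ∨ q ∨ m ∨ m ∨ m ∨ q ∨ t(m, m), t(m, o ∨ q), t(t(m, o ∨ m), q ∨ q ∨ m))
Canonicalize subterm:  t(s((o ∨ q) ∨ ((m ∨ t(m, m)) ∨ q), s((m ∨ q) ∨ (q ∨ m), s(m, m, q), t(m, q)) ∨ o, t(o, q ∨ (q ∨ q))), t(q ∨ m ∨ m ∨ q ∨ q, m))  →  t(s(m ∨ q ∨ q ∨ t(m, m), s(m ∨ m ∨ q ∨ q, s(m, m, q), t(m, q)), t(o, q ∨ q ∨ q)), t(m ∨ m ∨ q ∨ q ∨ q, m))
Canonicalize subterm:  t((q ∨ m) ∨ ((o ∨ o) ∨ m) ∨ m, o)  →  t(m ∨ m ∨ m ∨ q, o)
Simplify inside:  s((q ∨ q) ∨ m, (m ∨ m) ∨ (q ∨ m), m ∨ (q ∨ o) ∨ q ∨ m)  →  s(m ∨ q ∨ q, m ∨ m ∨ m ∨ q, m ∨ m ∨ q ∨ q)
Drop the unit:  drop o (×2)
Sort:  m ∨ m ∨ s(m ∨ m ∨ m ∨ q ∨ q ∨ q ∨ t(m, m), t(m, q), t(t(m, m), m ∨ q ∨ q)) ∨ s(m ∨ q ∨ q, m ∨ m ∨ m ∨ q, m ∨ m ∨ q ∨ q) ∨ t(m ∨ m ∨ m ∨ q, o) ∨ t(s(m ∨ q ∨ q ∨ t(m, m), s(m ∨ m ∨ q ∨ q, s(m, m, q), t(m, q)), t(o, q ∨ q ∨ q)), t(m ∨ m ∨ q ∨ q ∨ q, m))
Rebuild:  s(m ∨ m ∨ s(m ∨ m ∨ m ∨ q ∨ q ∨ q ∨ t(m, m), t(m, q), t(t(m, m), m ∨ q ∨ q)) ∨ s(m ∨ q ∨ q, m ∨ m ∨ m ∨ q, m ∨ m ∨ q ∨ q) ∨ t(m ∨ m ∨ m ∨ q, o) ∨ t(s(m ∨ q ∨ q ∨ t(m, m), s(m ∨ m ∨ q ∨ q, s(m, m, q), t(m, q)), t(o, q ∨ q ∨ q)), t(m ∨ m ∨ q ∨ q ∨ q, m)), m, q)

Answer: s(m ∨ m ∨ s(m ∨ m ∨ m ∨ q ∨ q ∨ q ∨ t(m, m), t(m, q), t(t(m, m), m ∨ q ∨ q)) ∨ s(m ∨ q ∨ q, m ∨ m ∨ m ∨ q, m ∨ m ∨ q ∨ q) ∨ t(m ∨ m ∨ m ∨ q, o) ∨ t(s(m ∨ q ∨ q ∨ t(m, m), s(m ∨ m ∨ q ∨ q, s(m, m, q), t(m, q)), t(o, q ∨ q ∨ q)), t(m ∨ m ∨ q ∨ q ∨ q, m)), m, q)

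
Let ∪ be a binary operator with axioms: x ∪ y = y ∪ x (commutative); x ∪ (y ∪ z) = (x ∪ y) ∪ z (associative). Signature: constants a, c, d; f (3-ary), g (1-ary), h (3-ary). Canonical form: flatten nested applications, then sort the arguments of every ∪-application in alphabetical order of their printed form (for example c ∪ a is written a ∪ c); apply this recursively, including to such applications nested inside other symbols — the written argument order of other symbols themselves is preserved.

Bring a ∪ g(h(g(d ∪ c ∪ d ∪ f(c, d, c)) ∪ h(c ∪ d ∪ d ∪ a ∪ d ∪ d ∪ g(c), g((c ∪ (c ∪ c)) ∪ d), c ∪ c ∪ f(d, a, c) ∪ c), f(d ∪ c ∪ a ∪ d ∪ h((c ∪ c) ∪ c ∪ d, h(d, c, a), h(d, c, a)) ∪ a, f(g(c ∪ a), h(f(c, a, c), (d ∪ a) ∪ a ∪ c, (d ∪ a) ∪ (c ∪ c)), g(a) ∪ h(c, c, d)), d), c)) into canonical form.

Simplify inside:  g(h(g(d ∪ c ∪ d ∪ f(c, d, c)) ∪ h(c ∪ d ∪ d ∪ a ∪ d ∪ d ∪ g(c), g((c ∪ (c ∪ c)) ∪ d), c ∪ c ∪ f(d, a, c) ∪ c), f(d ∪ c ∪ a ∪ d ∪ h((c ∪ c) ∪ c ∪ d, h(d, c, a), h(d, c, a)) ∪ a, f(g(c ∪ a), h(f(c, a, c), (d ∪ a) ∪ a ∪ c, (d ∪ a) ∪ (c ∪ c)), g(a) ∪ h(c, c, d)), d), c))  →  g(h(g(c ∪ d ∪ d ∪ f(c, d, c)) ∪ h(a ∪ c ∪ d ∪ d ∪ d ∪ d ∪ g(c), g(c ∪ c ∪ c ∪ d), c ∪ c ∪ c ∪ f(d, a, c)), f(a ∪ a ∪ c ∪ d ∪ d ∪ h(c ∪ c ∪ c ∪ d, h(d, c, a), h(d, c, a)), f(g(a ∪ c), h(f(c, a, c), a ∪ a ∪ c ∪ d, a ∪ c ∪ c ∪ d), g(a) ∪ h(c, c, d)), d), c))
Sort arguments:  a ∪ g(h(g(c ∪ d ∪ d ∪ f(c, d, c)) ∪ h(a ∪ c ∪ d ∪ d ∪ d ∪ d ∪ g(c), g(c ∪ c ∪ c ∪ d), c ∪ c ∪ c ∪ f(d, a, c)), f(a ∪ a ∪ c ∪ d ∪ d ∪ h(c ∪ c ∪ c ∪ d, h(d, c, a), h(d, c, a)), f(g(a ∪ c), h(f(c, a, c), a ∪ a ∪ c ∪ d, a ∪ c ∪ c ∪ d), g(a) ∪ h(c, c, d)), d), c))

Answer: a ∪ g(h(g(c ∪ d ∪ d ∪ f(c, d, c)) ∪ h(a ∪ c ∪ d ∪ d ∪ d ∪ d ∪ g(c), g(c ∪ c ∪ c ∪ d), c ∪ c ∪ c ∪ f(d, a, c)), f(a ∪ a ∪ c ∪ d ∪ d ∪ h(c ∪ c ∪ c ∪ d, h(d, c, a), h(d, c, a)), f(g(a ∪ c), h(f(c, a, c), a ∪ a ∪ c ∪ d, a ∪ c ∪ c ∪ d), g(a) ∪ h(c, c, d)), d), c))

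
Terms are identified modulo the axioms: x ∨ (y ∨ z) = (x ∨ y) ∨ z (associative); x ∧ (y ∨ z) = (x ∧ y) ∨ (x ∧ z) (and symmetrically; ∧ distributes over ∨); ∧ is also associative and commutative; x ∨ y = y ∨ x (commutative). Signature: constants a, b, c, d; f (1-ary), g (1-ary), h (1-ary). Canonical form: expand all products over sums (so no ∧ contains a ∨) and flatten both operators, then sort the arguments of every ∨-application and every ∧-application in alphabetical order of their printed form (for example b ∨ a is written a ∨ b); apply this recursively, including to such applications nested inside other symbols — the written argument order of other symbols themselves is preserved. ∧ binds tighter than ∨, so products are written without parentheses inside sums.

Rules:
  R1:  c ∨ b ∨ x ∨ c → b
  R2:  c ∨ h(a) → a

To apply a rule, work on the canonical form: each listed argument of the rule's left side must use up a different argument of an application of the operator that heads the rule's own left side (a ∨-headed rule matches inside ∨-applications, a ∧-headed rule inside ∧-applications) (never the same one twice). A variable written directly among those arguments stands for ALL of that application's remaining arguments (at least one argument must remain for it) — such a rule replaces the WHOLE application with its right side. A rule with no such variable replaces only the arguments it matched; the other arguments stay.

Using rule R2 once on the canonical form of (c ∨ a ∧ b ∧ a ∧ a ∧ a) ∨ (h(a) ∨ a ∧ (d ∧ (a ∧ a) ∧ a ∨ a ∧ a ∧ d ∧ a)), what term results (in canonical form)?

Answer: a ∨ a ∧ a ∧ a ∧ a ∧ b ∨ a ∧ a ∧ a ∧ a ∧ d ∨ a ∧ a ∧ a ∧ a ∧ d

Derivation:
Canonical form:  a ∧ a ∧ a ∧ a ∧ b ∨ a ∧ a ∧ a ∧ a ∧ d ∨ a ∧ a ∧ a ∧ a ∧ d ∨ c ∨ h(a)
R2 matches:  uses c, h(a)
Giving:  a ∨ a ∧ a ∧ a ∧ a ∧ b ∨ a ∧ a ∧ a ∧ a ∧ d ∨ a ∧ a ∧ a ∧ a ∧ d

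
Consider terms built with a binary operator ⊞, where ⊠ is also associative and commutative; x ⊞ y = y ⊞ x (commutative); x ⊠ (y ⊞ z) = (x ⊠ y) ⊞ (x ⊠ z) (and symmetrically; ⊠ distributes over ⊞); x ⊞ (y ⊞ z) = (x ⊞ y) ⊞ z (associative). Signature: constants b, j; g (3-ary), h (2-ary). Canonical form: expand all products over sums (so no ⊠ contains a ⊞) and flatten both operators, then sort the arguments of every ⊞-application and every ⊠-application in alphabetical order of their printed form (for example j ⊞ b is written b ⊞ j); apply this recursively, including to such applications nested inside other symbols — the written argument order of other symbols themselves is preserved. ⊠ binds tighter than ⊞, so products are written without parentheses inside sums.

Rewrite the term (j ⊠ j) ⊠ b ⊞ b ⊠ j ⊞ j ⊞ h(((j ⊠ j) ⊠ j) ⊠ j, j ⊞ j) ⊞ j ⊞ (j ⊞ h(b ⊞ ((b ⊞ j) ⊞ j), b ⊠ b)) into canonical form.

Answer: b ⊠ j ⊞ b ⊠ j ⊠ j ⊞ h(b ⊞ b ⊞ j ⊞ j, b ⊠ b) ⊞ h(j ⊠ j ⊠ j ⊠ j, j ⊞ j) ⊞ j ⊞ j ⊞ j

Derivation:
Flatten:  b ⊠ j ⊠ j ⊞ b ⊠ j ⊞ j ⊞ h(j ⊠ j ⊠ j ⊠ j, j ⊞ j) ⊞ j ⊞ j ⊞ h(b ⊞ b ⊞ j ⊞ j, b ⊠ b)
Sort arguments:  b ⊠ j ⊞ b ⊠ j ⊠ j ⊞ h(b ⊞ b ⊞ j ⊞ j, b ⊠ b) ⊞ h(j ⊠ j ⊠ j ⊠ j, j ⊞ j) ⊞ j ⊞ j ⊞ j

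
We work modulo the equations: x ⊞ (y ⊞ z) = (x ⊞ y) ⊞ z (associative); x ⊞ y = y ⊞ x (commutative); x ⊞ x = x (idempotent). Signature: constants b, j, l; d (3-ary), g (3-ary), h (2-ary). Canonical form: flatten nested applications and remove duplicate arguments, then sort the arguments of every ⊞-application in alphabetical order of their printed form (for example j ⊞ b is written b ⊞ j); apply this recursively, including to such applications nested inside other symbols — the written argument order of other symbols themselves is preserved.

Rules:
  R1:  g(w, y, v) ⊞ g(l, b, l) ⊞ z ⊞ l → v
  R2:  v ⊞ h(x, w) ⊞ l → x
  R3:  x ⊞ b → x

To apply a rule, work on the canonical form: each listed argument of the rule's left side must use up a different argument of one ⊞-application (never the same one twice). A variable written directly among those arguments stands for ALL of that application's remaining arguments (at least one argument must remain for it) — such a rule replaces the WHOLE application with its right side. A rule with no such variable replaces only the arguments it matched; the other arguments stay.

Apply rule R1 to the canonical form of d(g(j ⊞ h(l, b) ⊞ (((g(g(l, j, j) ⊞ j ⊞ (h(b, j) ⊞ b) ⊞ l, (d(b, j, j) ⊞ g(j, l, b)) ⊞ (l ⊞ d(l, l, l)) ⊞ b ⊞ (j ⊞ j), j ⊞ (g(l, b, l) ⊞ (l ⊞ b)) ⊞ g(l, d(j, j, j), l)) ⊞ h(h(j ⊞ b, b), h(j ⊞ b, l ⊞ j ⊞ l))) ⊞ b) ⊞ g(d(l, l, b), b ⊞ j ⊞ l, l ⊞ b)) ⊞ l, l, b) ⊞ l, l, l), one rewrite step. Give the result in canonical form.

Canonical form:  d(g(b ⊞ g(b ⊞ g(l, j, j) ⊞ h(b, j) ⊞ j ⊞ l, b ⊞ d(b, j, j) ⊞ d(l, l, l) ⊞ g(j, l, b) ⊞ j ⊞ l, b ⊞ g(l, b, l) ⊞ g(l, d(j, j, j), l) ⊞ j ⊞ l) ⊞ g(d(l, l, b), b ⊞ j ⊞ l, b ⊞ l) ⊞ h(h(b ⊞ j, b), h(b ⊞ j, j ⊞ l)) ⊞ h(l, b) ⊞ j ⊞ l, l, b) ⊞ l, l, l)
Match R1:  consume g(l, b, l), g(l, d(j, j, j), l), l;  v := l, w := l, y := d(j, j, j), z := b ⊞ j
The extension variable absorbs all remaining arguments, so the whole application is rewritten.
Result:  d(g(b ⊞ g(b ⊞ g(l, j, j) ⊞ h(b, j) ⊞ j ⊞ l, b ⊞ d(b, j, j) ⊞ d(l, l, l) ⊞ g(j, l, b) ⊞ j ⊞ l, l) ⊞ g(d(l, l, b), b ⊞ j ⊞ l, b ⊞ l) ⊞ h(h(b ⊞ j, b), h(b ⊞ j, j ⊞ l)) ⊞ h(l, b) ⊞ j ⊞ l, l, b) ⊞ l, l, l)

Answer: d(g(b ⊞ g(b ⊞ g(l, j, j) ⊞ h(b, j) ⊞ j ⊞ l, b ⊞ d(b, j, j) ⊞ d(l, l, l) ⊞ g(j, l, b) ⊞ j ⊞ l, l) ⊞ g(d(l, l, b), b ⊞ j ⊞ l, b ⊞ l) ⊞ h(h(b ⊞ j, b), h(b ⊞ j, j ⊞ l)) ⊞ h(l, b) ⊞ j ⊞ l, l, b) ⊞ l, l, l)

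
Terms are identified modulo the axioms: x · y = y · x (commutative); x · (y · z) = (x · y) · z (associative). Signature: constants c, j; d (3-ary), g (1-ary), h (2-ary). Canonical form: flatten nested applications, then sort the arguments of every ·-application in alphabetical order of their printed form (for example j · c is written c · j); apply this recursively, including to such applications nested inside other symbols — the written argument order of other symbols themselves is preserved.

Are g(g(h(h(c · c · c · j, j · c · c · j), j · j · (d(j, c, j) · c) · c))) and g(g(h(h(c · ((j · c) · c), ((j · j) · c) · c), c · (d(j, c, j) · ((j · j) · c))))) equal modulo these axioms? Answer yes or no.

Answer: yes — both canonical forms are g(g(h(h(c · c · c · j, c · c · j · j), c · c · d(j, c, j) · j · j)))

Derivation:
Left:  g(g(h(h(c · c · c · j, j · c · c · j), j · j · (d(j, c, j) · c) · c)))
  Focus inside:  j · j · (d(j, c, j) · c) · c
  Merge nested applications:  j · j · d(j, c, j) · c · c
  Order the arguments:  c · c · d(j, c, j) · j · j
  Reassemble:  g(g(h(h(c · c · c · j, c · c · j · j), c · c · d(j, c, j) · j · j)))
Right:  g(g(h(h(c · ((j · c) · c), ((j · j) · c) · c), c · (d(j, c, j) · ((j · j) · c)))))
  Focus inside:  c · (d(j, c, j) · ((j · j) · c))
  Flatten:  c · d(j, c, j) · j · j · c
  Order the arguments:  c · c · d(j, c, j) · j · j
  Put back:  g(g(h(h(c · c · c · j, c · c · j · j), c · c · d(j, c, j) · j · j)))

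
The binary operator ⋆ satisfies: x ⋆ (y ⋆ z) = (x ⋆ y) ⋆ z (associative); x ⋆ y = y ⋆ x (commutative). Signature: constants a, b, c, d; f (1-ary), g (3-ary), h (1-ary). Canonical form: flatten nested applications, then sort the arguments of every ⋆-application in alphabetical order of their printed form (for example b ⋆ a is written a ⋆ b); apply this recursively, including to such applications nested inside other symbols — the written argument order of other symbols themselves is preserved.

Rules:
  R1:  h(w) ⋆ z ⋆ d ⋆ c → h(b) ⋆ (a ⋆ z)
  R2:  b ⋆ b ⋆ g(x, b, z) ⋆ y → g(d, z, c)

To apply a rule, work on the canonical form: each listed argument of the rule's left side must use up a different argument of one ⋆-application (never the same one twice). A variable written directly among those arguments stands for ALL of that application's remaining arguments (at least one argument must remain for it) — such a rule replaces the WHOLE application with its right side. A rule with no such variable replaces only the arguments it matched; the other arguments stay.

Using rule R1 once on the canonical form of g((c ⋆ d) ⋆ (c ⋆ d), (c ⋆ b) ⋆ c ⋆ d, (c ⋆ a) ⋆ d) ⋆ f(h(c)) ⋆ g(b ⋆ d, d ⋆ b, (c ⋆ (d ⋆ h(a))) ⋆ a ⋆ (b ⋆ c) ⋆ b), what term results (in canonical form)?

Canonical form:  f(h(c)) ⋆ g(b ⋆ d, b ⋆ d, a ⋆ b ⋆ b ⋆ c ⋆ c ⋆ d ⋆ h(a)) ⋆ g(c ⋆ c ⋆ d ⋆ d, b ⋆ c ⋆ c ⋆ d, a ⋆ c ⋆ d)
Match R1:  consume c, d, h(a);  w := a, z := a ⋆ b ⋆ b ⋆ c
Every leftover argument binds to the variable; the entire application is replaced.
New term:  f(h(c)) ⋆ g(b ⋆ d, b ⋆ d, a ⋆ a ⋆ b ⋆ b ⋆ c ⋆ h(b)) ⋆ g(c ⋆ c ⋆ d ⋆ d, b ⋆ c ⋆ c ⋆ d, a ⋆ c ⋆ d)

Answer: f(h(c)) ⋆ g(b ⋆ d, b ⋆ d, a ⋆ a ⋆ b ⋆ b ⋆ c ⋆ h(b)) ⋆ g(c ⋆ c ⋆ d ⋆ d, b ⋆ c ⋆ c ⋆ d, a ⋆ c ⋆ d)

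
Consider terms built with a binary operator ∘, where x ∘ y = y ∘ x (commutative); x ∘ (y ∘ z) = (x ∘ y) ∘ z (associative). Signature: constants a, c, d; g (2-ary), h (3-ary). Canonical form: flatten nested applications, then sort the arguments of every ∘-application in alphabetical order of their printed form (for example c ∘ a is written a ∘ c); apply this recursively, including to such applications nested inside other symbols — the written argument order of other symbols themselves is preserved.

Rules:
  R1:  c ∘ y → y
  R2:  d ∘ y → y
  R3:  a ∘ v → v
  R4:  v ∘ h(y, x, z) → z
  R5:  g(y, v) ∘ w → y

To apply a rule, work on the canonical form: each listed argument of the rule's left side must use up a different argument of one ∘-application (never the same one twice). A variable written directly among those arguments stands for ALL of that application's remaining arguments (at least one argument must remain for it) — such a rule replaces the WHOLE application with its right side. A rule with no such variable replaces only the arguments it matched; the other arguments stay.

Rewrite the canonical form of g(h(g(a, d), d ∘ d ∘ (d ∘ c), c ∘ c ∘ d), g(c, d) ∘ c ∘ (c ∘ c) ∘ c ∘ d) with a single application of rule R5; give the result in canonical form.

Canonical form:  g(h(g(a, d), c ∘ d ∘ d ∘ d, c ∘ c ∘ d), c ∘ c ∘ c ∘ c ∘ d ∘ g(c, d))
Apply R5:  consuming g(c, d);  v := d, w := c ∘ c ∘ c ∘ c ∘ d, y := c
Every leftover argument binds to the variable; the entire application is replaced.
New term:  g(h(g(a, d), c ∘ d ∘ d ∘ d, c ∘ c ∘ d), c)

Answer: g(h(g(a, d), c ∘ d ∘ d ∘ d, c ∘ c ∘ d), c)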